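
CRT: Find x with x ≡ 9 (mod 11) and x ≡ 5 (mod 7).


m₁ = 11, m₂ = 7, gcd = 1, so CRT applies. M = m₁·m₂ = 77
Let M₁ = M/m₁ = 7, M₂ = M/m₂ = 11
Find y₁ ≡ M₁⁻¹ (mod m₁): 7⁻¹ ≡ 8 (mod 11)
Find y₂ ≡ M₂⁻¹ (mod m₂): 11⁻¹ ≡ 2 (mod 7)
x = a₁·M₁·y₁ + a₂·M₂·y₂ = 9·7·8 + 5·11·2 = 614
Reduce mod 77: x ≡ 75
Check: 75 mod 11 = 9 ✓, 75 mod 7 = 5 ✓

x ≡ 75 (mod 77)


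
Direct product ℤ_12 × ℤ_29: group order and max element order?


|ℤ_12 × ℤ_29| = 12 × 29 = 348
Max element order = lcm(12,29) = 348
Cyclic? Yes (gcd=1)

|ℤ_12×ℤ_29| = 348, max element order = 348


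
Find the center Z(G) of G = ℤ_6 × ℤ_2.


Z(G) = {g ∈ G | gx = xg for all x ∈ G}
Direct product of abelian groups is abelian, so Z(G) = G

Z(ℤ_6 × ℤ_2) = ℤ_6 × ℤ_2


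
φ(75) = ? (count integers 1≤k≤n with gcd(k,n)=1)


Factor n: 75 = 3 × 5^2
φ(n) = n · ∏(1 - 1/p) over distinct primes p | n
φ(75) = 75 · (1 - 1/3) · (1 - 1/5) = 40

φ(75) = 40


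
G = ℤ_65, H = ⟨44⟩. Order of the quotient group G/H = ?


|⟨44⟩| = n / gcd(44, 65) = 65 / 1 = 65
H is normal (ℤ_65 is abelian).
|G/H| = |G| / |H| = 65 / 65 = 1

|G/H| = 1


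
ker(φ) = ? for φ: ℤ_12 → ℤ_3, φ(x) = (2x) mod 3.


Kernel = preimage of identity
ker(φ) = {x ∈ ℤ_12 : 2x ≡ 0 (mod 3)}. Since 3 | 12, φ is well-defined. The kernel is the cyclic subgroup ⟨3⟩ of ℤ_12 (order 4), i.e. {0, 3, 6, 9}

ker(φ) = {0, 3, 6, 9}


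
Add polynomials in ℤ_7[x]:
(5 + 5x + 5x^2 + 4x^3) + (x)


Add coefficients mod 7:
x^0: 5 + 0 = 5 (mod 7)
x^1: 5 + 1 = 6 (mod 7)
x^2: 5 + 0 = 5 (mod 7)
x^3: 4 + 0 = 4 (mod 7)
Result: 5 + 6x + 5x^2 + 4x^3

f + g = 5 + 6x + 5x^2 + 4x^3


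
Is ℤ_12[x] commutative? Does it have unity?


ℤ_12 has zero divisors (2·6 ≡ 0), and these lift to constant zero divisors in ℤ_12[x]; so not an integral domain
Commutative: Yes
Integral domain: No
Has unity: Yes

ℤ_12[x]: Commutative=Yes, Unity=Yes


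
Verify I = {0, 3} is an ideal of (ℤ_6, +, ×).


Check ideal conditions for I = {0, 3} in ℤ_6:
(1) I is an additive subgroup? Yes
(2) For r ∈ ℤ_6 and a ∈ I: r·a ∈ I? Yes

Yes, I is an ideal of ℤ_6


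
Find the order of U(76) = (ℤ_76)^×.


U(n) is the group of units mod n; |U(n)| = φ(n)
|U(76)| = φ(76) = 36

|U(76) = (ℤ_76)^×| = 36


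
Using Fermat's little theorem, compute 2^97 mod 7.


Fermat's little theorem: if p is prime and gcd(a,p)=1, then a^(p-1) ≡ 1 (mod p)
p = 7 is prime, gcd(2,7) = 1
Reduce exponent: 97 mod 6 = 1
So 2^97 ≡ 2^1 (mod 7)
2^1 mod 7 = 2

2^97 ≡ 2 (mod 7)


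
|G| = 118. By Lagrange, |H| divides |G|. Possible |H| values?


Lagrange's theorem: |H| divides |G|
|G| = 118
Divisors of 118: 1, 2, 59, 118

Possible subgroup orders: {1, 2, 59, 118}


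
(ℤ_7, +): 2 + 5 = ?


Operation: addition mod 7
2 + 5 = (a + b) mod 7 with a = 2, b = 5

2 + 5 = 0


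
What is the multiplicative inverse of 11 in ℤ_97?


Use the extended Euclidean algorithm to write 1 = 11·s + 97·t; then s mod 97 is the inverse.
Euclidean algorithm:
  11 = 0·97 + 11
  97 = 8·11 + 9
  11 = 1·9 + 2
  9 = 4·2 + 1
  2 = 2·1 + 0
gcd(11,97) = 1
Back-substitution gives: 11·(-44) + 97·(5) = 1
So 11⁻¹ ≡ -44 ≡ 53 (mod 97)
Check: 11 × 53 = 583 ≡ 1 (mod 97) ✓

11⁻¹ ≡ 53 (mod 97)


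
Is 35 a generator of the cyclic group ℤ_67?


g generates ℤ_n iff gcd(g, n) = 1
gcd(35, 67) = 1
Since gcd = 1, 35 is a generator.

Yes, 35 generates ℤ_67


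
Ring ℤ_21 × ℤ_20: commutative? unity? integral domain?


Direct product ring; commutative with unity (1,1); but (1,0)·(0,1) = (0,0) gives zero divisors, so not an integral domain
Commutative: Yes
Integral domain: No
Has unity: Yes

ℤ_21 × ℤ_20: Commutative=Yes, Unity=Yes


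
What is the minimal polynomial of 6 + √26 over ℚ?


Let α = 6 + √26. Then α - 6 = √26, so (α - 6)² = 26, giving α² - 12α + 10 = 0. Degree 2 and α ∉ ℚ, so this is the minimal polynomial.

Minimal polynomial: x² - 12x + 10


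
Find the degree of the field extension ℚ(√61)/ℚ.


√61 has minimal polynomial x² - 61 (irreducible over ℚ since 61 is squarefree)

[ℚ(√61)/ℚ] = 2


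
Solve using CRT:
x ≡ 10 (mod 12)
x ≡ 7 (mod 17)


m₁ = 12, m₂ = 17, gcd = 1, so CRT applies. M = m₁·m₂ = 204
Let M₁ = M/m₁ = 17, M₂ = M/m₂ = 12
Find y₁ ≡ M₁⁻¹ (mod m₁): 17⁻¹ ≡ 5 (mod 12)
Find y₂ ≡ M₂⁻¹ (mod m₂): 12⁻¹ ≡ 10 (mod 17)
x = a₁·M₁·y₁ + a₂·M₂·y₂ = 10·17·5 + 7·12·10 = 1690
Reduce mod 204: x ≡ 58
Check: 58 mod 12 = 10 ✓, 58 mod 17 = 7 ✓

x ≡ 58 (mod 204)


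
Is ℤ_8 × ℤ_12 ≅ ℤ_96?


Comparing ℤ_8 × ℤ_12 and ℤ_96:
gcd(8,12) = 4 ≠ 1. Max element order in ℤ_8×ℤ_12 is lcm(8,12) = 24 < 96, so it has no element of order 96

No, ℤ_8 × ℤ_12 ≇ ℤ_96


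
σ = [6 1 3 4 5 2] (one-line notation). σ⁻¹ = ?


To find σ⁻¹, swap domain and range:
σ(1) = 6 → σ⁻¹(6) = 1
σ(2) = 1 → σ⁻¹(1) = 2
σ(3) = 3 → σ⁻¹(3) = 3
σ(4) = 4 → σ⁻¹(4) = 4
σ(5) = 5 → σ⁻¹(5) = 5
σ(6) = 2 → σ⁻¹(2) = 6

σ⁻¹ = [2 6 3 4 5 1]


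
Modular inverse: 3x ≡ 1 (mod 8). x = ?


Use the extended Euclidean algorithm to write 1 = 3·s + 8·t; then s mod 8 is the inverse.
Euclidean algorithm:
  3 = 0·8 + 3
  8 = 2·3 + 2
  3 = 1·2 + 1
  2 = 2·1 + 0
gcd(3,8) = 1
Back-substitution gives: 3·(3) + 8·(-1) = 1
So 3⁻¹ ≡ 3 ≡ 3 (mod 8)
Check: 3 × 3 = 9 ≡ 1 (mod 8) ✓

3⁻¹ ≡ 3 (mod 8)


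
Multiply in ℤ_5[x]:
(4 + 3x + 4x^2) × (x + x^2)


Expand and collect like terms; reduce coefficients mod 5:
x^0: 4·0 = 0 ≡ 0 (mod 5)
x^1: 4·1 + 3·0 = 4 ≡ 4 (mod 5)
x^2: 4·1 + 3·1 + 4·0 = 7 ≡ 2 (mod 5)
x^3: 3·1 + 4·1 = 7 ≡ 2 (mod 5)
x^4: 4·1 = 4 ≡ 4 (mod 5)
Result: 4x + 2x^2 + 2x^3 + 4x^4

f · g = 4x + 2x^2 + 2x^3 + 4x^4


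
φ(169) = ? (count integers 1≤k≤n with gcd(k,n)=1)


Factor n: 169 = 13^2
φ(n) = n · ∏(1 - 1/p) over distinct primes p | n
φ(169) = 169 · (1 - 1/13) = 156

φ(169) = 156


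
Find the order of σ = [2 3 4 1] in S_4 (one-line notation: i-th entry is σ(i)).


Cycle decomposition: (1 2 3 4)
Cycle lengths: 4
Order = lcm(4) = 4

ord(σ) = 4


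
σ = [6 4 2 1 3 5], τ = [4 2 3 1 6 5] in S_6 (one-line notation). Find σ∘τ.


σ∘τ: apply τ first, then σ
1 →τ 4 →σ 1
2 →τ 2 →σ 4
3 →τ 3 →σ 2
4 →τ 1 →σ 6
5 →τ 6 →σ 5
6 →τ 5 →σ 3

σ∘τ = [1 4 2 6 5 3]


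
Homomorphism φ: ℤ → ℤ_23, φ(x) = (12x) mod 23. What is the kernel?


Kernel = preimage of identity
ker(φ) = {x ∈ ℤ : 12x ≡ 0 (mod 23)}. gcd(12,23) = 1, so 12x ≡ 0 (mod 23) ⟺ x ≡ 0 (mod 23/1 = 23). Hence ker(φ) = 23ℤ

ker(φ) = 23ℤ


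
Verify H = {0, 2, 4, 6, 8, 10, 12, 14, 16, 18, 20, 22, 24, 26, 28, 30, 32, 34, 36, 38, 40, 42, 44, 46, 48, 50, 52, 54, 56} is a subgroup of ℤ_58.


Subgroup test for H = {0, 2, 4, 6, 8, 10, 12, 14, 16, 18, 20, 22, 24, 26, 28, 30, 32, 34, 36, 38, 40, 42, 44, 46, 48, 50, 52, 54, 56} in (ℤ_58, +):
(1) 0 ∈ H? Yes
(2) Closure: for all a,b ∈ H, (a+b) mod 58 ∈ H? Yes
(3) Inverses: for all a ∈ H, -a mod 58 ∈ H? Yes

Yes, H is a subgroup of ℤ_58


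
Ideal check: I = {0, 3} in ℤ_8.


Check ideal conditions for I = {0, 3} in ℤ_8:
(1) I is an additive subgroup? No
(2) For r ∈ ℤ_8 and a ∈ I: r·a ∈ I? No  [counterexample: r=2, a=3, r·a mod 8 = 6 ∉ I]

No, I is not an ideal of ℤ_8


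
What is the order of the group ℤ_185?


ℤ_n has n elements.

|ℤ_185| = 185


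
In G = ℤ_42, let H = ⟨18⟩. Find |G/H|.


|⟨18⟩| = n / gcd(18, 42) = 42 / 6 = 7
H is normal (ℤ_42 is abelian).
|G/H| = |G| / |H| = 42 / 7 = 6

|G/H| = 6


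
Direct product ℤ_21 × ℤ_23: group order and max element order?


|ℤ_21 × ℤ_23| = 21 × 23 = 483
Max element order = lcm(21,23) = 483
Cyclic? Yes (gcd=1)

|ℤ_21×ℤ_23| = 483, max element order = 483


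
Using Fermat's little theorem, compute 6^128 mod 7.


Fermat's little theorem: if p is prime and gcd(a,p)=1, then a^(p-1) ≡ 1 (mod p)
p = 7 is prime, gcd(6,7) = 1
Reduce exponent: 128 mod 6 = 2
So 6^128 ≡ 6^2 (mod 7)
6^2 mod 7 = 1

6^128 ≡ 1 (mod 7)


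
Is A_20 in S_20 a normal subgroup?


H = A_20 in S_20
A_20 has index 2 in S_20, and every subgroup of index 2 is normal

Yes, normal subgroup


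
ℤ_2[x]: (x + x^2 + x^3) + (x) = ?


Add coefficients mod 2:
x^0: 0 + 0 = 0 (mod 2)
x^1: 1 + 1 = 0 (mod 2)
x^2: 1 + 0 = 1 (mod 2)
x^3: 1 + 0 = 1 (mod 2)
Result: x^2 + x^3

f + g = x^2 + x^3


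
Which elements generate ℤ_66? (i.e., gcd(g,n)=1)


g generates ℤ_n iff gcd(g,n) = 1
Prime factors of 66: 2, 3, 11
Generators are g ∈ {1,...,65} not divisible by any of these primes.
Generators: {1, 5, 7, 13, 17, 19, 23, 25, 29, 31, 35, 37, 41, 43, 47, 49, 53, 59, 61, 65}
Number of generators = φ(66) = 20

Generators of ℤ_66 = {1, 5, 7, 13, 17, 19, 23, 25, 29, 31, 35, 37, 41, 43, 47, 49, 53, 59, 61, 65}


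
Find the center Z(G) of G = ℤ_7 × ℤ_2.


Z(G) = {g ∈ G | gx = xg for all x ∈ G}
Direct product of abelian groups is abelian, so Z(G) = G

Z(ℤ_7 × ℤ_2) = ℤ_7 × ℤ_2


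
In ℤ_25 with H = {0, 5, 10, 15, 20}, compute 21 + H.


21 + H = {21 + h (mod 25) : h ∈ H}
21+0=21, 21+5=1, 21+10=6, 21+15=11, 21+20=16
21 + H = {1, 6, 11, 16, 21} = 1 + H

21 + H = {1, 6, 11, 16, 21}


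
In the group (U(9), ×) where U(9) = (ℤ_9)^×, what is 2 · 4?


Operation: multiplication mod 9
2 · 4 = (a × b) mod 9 with a = 2, b = 4

2 · 4 = 8


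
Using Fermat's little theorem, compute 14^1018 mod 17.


Fermat's little theorem: if p is prime and gcd(a,p)=1, then a^(p-1) ≡ 1 (mod p)
p = 17 is prime, gcd(14,17) = 1
Reduce exponent: 1018 mod 16 = 10
So 14^1018 ≡ 14^10 (mod 17)
14^10 mod 17 = 8

14^1018 ≡ 8 (mod 17)


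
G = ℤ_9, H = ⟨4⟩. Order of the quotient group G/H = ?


|⟨4⟩| = n / gcd(4, 9) = 9 / 1 = 9
H is normal (ℤ_9 is abelian).
|G/H| = |G| / |H| = 9 / 9 = 1

|G/H| = 1


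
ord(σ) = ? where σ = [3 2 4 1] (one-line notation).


Cycle decomposition: (1 3 4)
Cycle lengths: 3
Order = lcm(3) = 3

ord(σ) = 3


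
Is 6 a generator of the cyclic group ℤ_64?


g generates ℤ_n iff gcd(g, n) = 1
gcd(6, 64) = 2
Since gcd = 2 ≠ 1, ⟨6⟩ has order 32 < 64, so 6 is not a generator.

No, 6 does not generate ℤ_64


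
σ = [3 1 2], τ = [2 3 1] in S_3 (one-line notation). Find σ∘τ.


σ∘τ: apply τ first, then σ
1 →τ 2 →σ 1
2 →τ 3 →σ 2
3 →τ 1 →σ 3

σ∘τ = [1 2 3]


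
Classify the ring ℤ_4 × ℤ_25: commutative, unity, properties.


Direct product ring; commutative with unity (1,1); but (1,0)·(0,1) = (0,0) gives zero divisors, so not an integral domain
Commutative: Yes
Integral domain: No
Has unity: Yes

ℤ_4 × ℤ_25: Commutative=Yes, Unity=Yes


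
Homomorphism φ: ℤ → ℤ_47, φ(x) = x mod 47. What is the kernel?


Kernel = preimage of identity
ker(φ) = {x ∈ ℤ : x ≡ 0 (mod 47)} = 47ℤ = {0, ±47, ±94, ...}

ker(φ) = 47ℤ


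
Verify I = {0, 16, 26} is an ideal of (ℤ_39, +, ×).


Check ideal conditions for I = {0, 16, 26} in ℤ_39:
(1) I is an additive subgroup? No
(2) For r ∈ ℤ_39 and a ∈ I: r·a ∈ I? No  [counterexample: r=2, a=16, r·a mod 39 = 32 ∉ I]

No, I is not an ideal of ℤ_39


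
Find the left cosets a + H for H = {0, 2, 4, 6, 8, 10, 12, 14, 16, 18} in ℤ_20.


H = {0, 2, 4, 6, 8, 10, 12, 14, 16, 18}, |H| = 10
Number of cosets = |G|/|H| = 20/10 = 2
0 + H = {0, 2, 4, 6, 8, 10, 12, 14, 16, 18}
1 + H = {1, 3, 5, 7, 9, 11, 13, 15, 17, 19}

Cosets: 0+H={0,2,4,6,8,10,12,14,16,18}; 1+H={1,3,5,7,9,11,13,15,17,19}


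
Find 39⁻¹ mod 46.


Use the extended Euclidean algorithm to write 1 = 39·s + 46·t; then s mod 46 is the inverse.
Euclidean algorithm:
  39 = 0·46 + 39
  46 = 1·39 + 7
  39 = 5·7 + 4
  7 = 1·4 + 3
  4 = 1·3 + 1
  3 = 3·1 + 0
gcd(39,46) = 1
Back-substitution gives: 39·(13) + 46·(-11) = 1
So 39⁻¹ ≡ 13 ≡ 13 (mod 46)
Check: 39 × 13 = 507 ≡ 1 (mod 46) ✓

39⁻¹ ≡ 13 (mod 46)


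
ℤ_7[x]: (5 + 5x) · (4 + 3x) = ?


Expand and collect like terms; reduce coefficients mod 7:
x^0: 5·4 = 20 ≡ 6 (mod 7)
x^1: 5·3 + 5·4 = 35 ≡ 0 (mod 7)
x^2: 5·3 = 15 ≡ 1 (mod 7)
Result: 6 + x^2

f · g = 6 + x^2


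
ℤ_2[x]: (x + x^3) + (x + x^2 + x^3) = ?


Add coefficients mod 2:
x^0: 0 + 0 = 0 (mod 2)
x^1: 1 + 1 = 0 (mod 2)
x^2: 0 + 1 = 1 (mod 2)
x^3: 1 + 1 = 0 (mod 2)
Result: x^2

f + g = x^2


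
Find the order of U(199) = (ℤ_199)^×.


U(n) is the group of units mod n; |U(n)| = φ(n)
|U(199)| = φ(199) = 198

|U(199) = (ℤ_199)^×| = 198


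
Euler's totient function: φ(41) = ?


Factor n: 41 = 41
φ(n) = n · ∏(1 - 1/p) over distinct primes p | n
φ(41) = 41 · (1 - 1/41) = 40

φ(41) = 40


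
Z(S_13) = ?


Z(G) = {g ∈ G | gx = xg for all x ∈ G}
S_n is non-abelian for n ≥ 3; Z(S_13) is trivial

Z(S_13) = {e}


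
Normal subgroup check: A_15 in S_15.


H = A_15 in S_15
A_15 has index 2 in S_15, and every subgroup of index 2 is normal

Yes, normal subgroup


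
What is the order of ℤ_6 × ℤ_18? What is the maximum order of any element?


|ℤ_6 × ℤ_18| = 6 × 18 = 108
Max element order = lcm(6,18) = 18
Cyclic? No (gcd=6)

|ℤ_6×ℤ_18| = 108, max element order = 18


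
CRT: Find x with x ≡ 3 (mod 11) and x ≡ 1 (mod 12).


m₁ = 11, m₂ = 12, gcd = 1, so CRT applies. M = m₁·m₂ = 132
Let M₁ = M/m₁ = 12, M₂ = M/m₂ = 11
Find y₁ ≡ M₁⁻¹ (mod m₁): 12⁻¹ ≡ 1 (mod 11)
Find y₂ ≡ M₂⁻¹ (mod m₂): 11⁻¹ ≡ 11 (mod 12)
x = a₁·M₁·y₁ + a₂·M₂·y₂ = 3·12·1 + 1·11·11 = 157
Reduce mod 132: x ≡ 25
Check: 25 mod 11 = 3 ✓, 25 mod 12 = 1 ✓

x ≡ 25 (mod 132)


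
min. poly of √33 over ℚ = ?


√33 satisfies x² - 33 = 0, irreducible over ℚ since 33 is squarefree

Minimal polynomial: x² - 33


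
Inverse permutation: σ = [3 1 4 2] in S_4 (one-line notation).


To find σ⁻¹, swap domain and range:
σ(1) = 3 → σ⁻¹(3) = 1
σ(2) = 1 → σ⁻¹(1) = 2
σ(3) = 4 → σ⁻¹(4) = 3
σ(4) = 2 → σ⁻¹(2) = 4

σ⁻¹ = [2 4 1 3]


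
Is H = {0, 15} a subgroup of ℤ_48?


Subgroup test for H = {0, 15} in (ℤ_48, +):
(1) 0 ∈ H? Yes
(2) Closure: for all a,b ∈ H, (a+b) mod 48 ∈ H? No  [counterexample: 15 + 15 = 30 ∉ H]
(3) Inverses: for all a ∈ H, -a mod 48 ∈ H? No

No, H is not a subgroup of ℤ_48


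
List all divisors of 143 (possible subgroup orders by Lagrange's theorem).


Lagrange's theorem: |H| divides |G|
|G| = 143
Divisors of 143: 1, 11, 13, 143

Possible subgroup orders: {1, 11, 13, 143}


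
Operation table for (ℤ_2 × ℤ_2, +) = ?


Elements: {(0,0), (0,1), (1,0), (1,1)}
Operation: componentwise addition mod (2, 2)
Entry (a, b) = ((a₁+b₁) mod 2, (a₂+b₂) mod 2)

Cayley table:
      | (0,0) | (0,1) | (1,0) | (1,1)
(0,0) | (0,0) | (0,1) | (1,0) | (1,1)
(0,1) | (0,1) | (0,0) | (1,1) | (1,0)
(1,0) | (1,0) | (1,1) | (0,0) | (0,1)
(1,1) | (1,1) | (1,0) | (0,1) | (0,0)


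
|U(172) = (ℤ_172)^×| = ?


U(n) is the group of units mod n; |U(n)| = φ(n)
|U(172)| = φ(172) = 84

|U(172) = (ℤ_172)^×| = 84


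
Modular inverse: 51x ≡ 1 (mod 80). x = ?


Use the extended Euclidean algorithm to write 1 = 51·s + 80·t; then s mod 80 is the inverse.
Euclidean algorithm:
  51 = 0·80 + 51
  80 = 1·51 + 29
  51 = 1·29 + 22
  29 = 1·22 + 7
  22 = 3·7 + 1
  7 = 7·1 + 0
gcd(51,80) = 1
Back-substitution gives: 51·(11) + 80·(-7) = 1
So 51⁻¹ ≡ 11 ≡ 11 (mod 80)
Check: 51 × 11 = 561 ≡ 1 (mod 80) ✓

51⁻¹ ≡ 11 (mod 80)


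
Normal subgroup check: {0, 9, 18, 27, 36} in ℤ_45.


H = {0, 9, 18, 27, 36} in ℤ_45
ℤ_45 is abelian; every subgroup of an abelian group is normal

Yes, normal subgroup


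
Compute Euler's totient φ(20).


φ(n) = count of k ∈ {1,...,n} with gcd(k,n)=1
Coprimes to 20: {1, 3, 7, 9, 11, 13, 17, 19}
Count: 8

φ(20) = 8


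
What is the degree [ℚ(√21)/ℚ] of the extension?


√21 has minimal polynomial x² - 21 (irreducible over ℚ since 21 is squarefree)

[ℚ(√21)/ℚ] = 2


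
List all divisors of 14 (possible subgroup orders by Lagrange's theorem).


Lagrange's theorem: |H| divides |G|
|G| = 14
Divisors of 14: 1, 2, 7, 14

Possible subgroup orders: {1, 2, 7, 14}


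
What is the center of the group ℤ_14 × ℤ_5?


Z(G) = {g ∈ G | gx = xg for all x ∈ G}
Direct product of abelian groups is abelian, so Z(G) = G

Z(ℤ_14 × ℤ_5) = ℤ_14 × ℤ_5


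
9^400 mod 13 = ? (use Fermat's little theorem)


Fermat's little theorem: if p is prime and gcd(a,p)=1, then a^(p-1) ≡ 1 (mod p)
p = 13 is prime, gcd(9,13) = 1
Reduce exponent: 400 mod 12 = 4
So 9^400 ≡ 9^4 (mod 13)
9^4 mod 13 = 9

9^400 ≡ 9 (mod 13)


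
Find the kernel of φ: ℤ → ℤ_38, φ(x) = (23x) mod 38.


Kernel = preimage of identity
ker(φ) = {x ∈ ℤ : 23x ≡ 0 (mod 38)}. gcd(23,38) = 1, so 23x ≡ 0 (mod 38) ⟺ x ≡ 0 (mod 38/1 = 38). Hence ker(φ) = 38ℤ

ker(φ) = 38ℤ


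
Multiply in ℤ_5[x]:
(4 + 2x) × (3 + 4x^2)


Expand and collect like terms; reduce coefficients mod 5:
x^0: 4·3 = 12 ≡ 2 (mod 5)
x^1: 4·0 + 2·3 = 6 ≡ 1 (mod 5)
x^2: 4·4 + 2·0 = 16 ≡ 1 (mod 5)
x^3: 2·4 = 8 ≡ 3 (mod 5)
Result: 2 + x + x^2 + 3x^3

f · g = 2 + x + x^2 + 3x^3


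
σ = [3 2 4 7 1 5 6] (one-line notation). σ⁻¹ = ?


To find σ⁻¹, swap domain and range:
σ(1) = 3 → σ⁻¹(3) = 1
σ(2) = 2 → σ⁻¹(2) = 2
σ(3) = 4 → σ⁻¹(4) = 3
σ(4) = 7 → σ⁻¹(7) = 4
σ(5) = 1 → σ⁻¹(1) = 5
σ(6) = 5 → σ⁻¹(5) = 6
σ(7) = 6 → σ⁻¹(6) = 7

σ⁻¹ = [5 2 1 3 6 7 4]


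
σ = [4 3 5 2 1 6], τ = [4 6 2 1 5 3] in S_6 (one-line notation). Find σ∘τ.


σ∘τ: apply τ first, then σ
1 →τ 4 →σ 2
2 →τ 6 →σ 6
3 →τ 2 →σ 3
4 →τ 1 →σ 4
5 →τ 5 →σ 1
6 →τ 3 →σ 5

σ∘τ = [2 6 3 4 1 5]


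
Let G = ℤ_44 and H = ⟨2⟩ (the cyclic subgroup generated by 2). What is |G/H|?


|⟨2⟩| = n / gcd(2, 44) = 44 / 2 = 22
H is normal (ℤ_44 is abelian).
|G/H| = |G| / |H| = 44 / 22 = 2

|G/H| = 2


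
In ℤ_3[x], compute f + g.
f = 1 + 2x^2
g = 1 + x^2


Add coefficients mod 3:
x^0: 1 + 1 = 2 (mod 3)
x^1: 0 + 0 = 0 (mod 3)
x^2: 2 + 1 = 0 (mod 3)
Result: 2

f + g = 2


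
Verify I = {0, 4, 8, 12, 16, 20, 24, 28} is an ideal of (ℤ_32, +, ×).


Check ideal conditions for I = {0, 4, 8, 12, 16, 20, 24, 28} in ℤ_32:
(1) I is an additive subgroup? Yes
(2) For r ∈ ℤ_32 and a ∈ I: r·a ∈ I? Yes

Yes, I is an ideal of ℤ_32


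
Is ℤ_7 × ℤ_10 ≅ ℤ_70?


Comparing ℤ_7 × ℤ_10 and ℤ_70:
gcd(7,10) = 1, so ℤ_7 × ℤ_10 ≅ ℤ_70 (CRT)

Yes, ℤ_7 × ℤ_10 ≅ ℤ_70


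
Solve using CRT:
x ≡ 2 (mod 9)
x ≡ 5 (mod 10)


m₁ = 9, m₂ = 10, gcd = 1, so CRT applies. M = m₁·m₂ = 90
Let M₁ = M/m₁ = 10, M₂ = M/m₂ = 9
Find y₁ ≡ M₁⁻¹ (mod m₁): 10⁻¹ ≡ 1 (mod 9)
Find y₂ ≡ M₂⁻¹ (mod m₂): 9⁻¹ ≡ 9 (mod 10)
x = a₁·M₁·y₁ + a₂·M₂·y₂ = 2·10·1 + 5·9·9 = 425
Reduce mod 90: x ≡ 65
Check: 65 mod 9 = 2 ✓, 65 mod 10 = 5 ✓

x ≡ 65 (mod 90)


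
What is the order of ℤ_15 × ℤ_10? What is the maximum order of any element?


|ℤ_15 × ℤ_10| = 15 × 10 = 150
Max element order = lcm(15,10) = 30
Cyclic? No (gcd=5)

|ℤ_15×ℤ_10| = 150, max element order = 30


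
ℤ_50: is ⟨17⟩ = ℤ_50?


g generates ℤ_n iff gcd(g, n) = 1
gcd(17, 50) = 1
Since gcd = 1, 17 is a generator.

Yes, 17 generates ℤ_50


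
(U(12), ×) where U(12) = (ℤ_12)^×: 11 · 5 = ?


Operation: multiplication mod 12
11 · 5 = (a × b) mod 12 with a = 11, b = 5

11 · 5 = 7


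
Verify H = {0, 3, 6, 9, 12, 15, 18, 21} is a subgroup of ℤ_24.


Subgroup test for H = {0, 3, 6, 9, 12, 15, 18, 21} in (ℤ_24, +):
(1) 0 ∈ H? Yes
(2) Closure: for all a,b ∈ H, (a+b) mod 24 ∈ H? Yes
(3) Inverses: for all a ∈ H, -a mod 24 ∈ H? Yes

Yes, H is a subgroup of ℤ_24


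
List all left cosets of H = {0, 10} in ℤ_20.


H = {0, 10}, |H| = 2
Number of cosets = |G|/|H| = 20/2 = 10
0 + H = {0, 10}
1 + H = {1, 11}
2 + H = {2, 12}
3 + H = {3, 13}
4 + H = {4, 14}
5 + H = {5, 15}
6 + H = {6, 16}
7 + H = {7, 17}
8 + H = {8, 18}
9 + H = {9, 19}

Cosets: 0+H={0,10}; 1+H={1,11}; 2+H={2,12}; 3+H={3,13}; 4+H={4,14}; 5+H={5,15}; 6+H={6,16}; 7+H={7,17}; 8+H={8,18}; 9+H={9,19}


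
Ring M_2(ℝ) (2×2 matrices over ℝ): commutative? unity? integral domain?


Matrix multiplication is non-commutative for n ≥ 2; the identity matrix I is the unity; singular matrices give zero divisors, so not an integral domain
Commutative: No
Integral domain: No
Has unity: Yes

M_2(ℝ) (2×2 matrices over ℝ): Commutative=No, Unity=Yes


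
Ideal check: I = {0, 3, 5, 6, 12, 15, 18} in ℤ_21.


Check ideal conditions for I = {0, 3, 5, 6, 12, 15, 18} in ℤ_21:
(1) I is an additive subgroup? No
(2) For r ∈ ℤ_21 and a ∈ I: r·a ∈ I? No  [counterexample: r=2, a=5, r·a mod 21 = 10 ∉ I]

No, I is not an ideal of ℤ_21


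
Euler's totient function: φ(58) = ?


Factor n: 58 = 2 × 29
φ(n) = n · ∏(1 - 1/p) over distinct primes p | n
φ(58) = 58 · (1 - 1/2) · (1 - 1/29) = 28

φ(58) = 28


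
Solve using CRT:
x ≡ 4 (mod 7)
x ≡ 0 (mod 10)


m₁ = 7, m₂ = 10, gcd = 1, so CRT applies. M = m₁·m₂ = 70
Let M₁ = M/m₁ = 10, M₂ = M/m₂ = 7
Find y₁ ≡ M₁⁻¹ (mod m₁): 10⁻¹ ≡ 5 (mod 7)
Find y₂ ≡ M₂⁻¹ (mod m₂): 7⁻¹ ≡ 3 (mod 10)
x = a₁·M₁·y₁ + a₂·M₂·y₂ = 4·10·5 + 0·7·3 = 200
Reduce mod 70: x ≡ 60
Check: 60 mod 7 = 4 ✓, 60 mod 10 = 0 ✓

x ≡ 60 (mod 70)


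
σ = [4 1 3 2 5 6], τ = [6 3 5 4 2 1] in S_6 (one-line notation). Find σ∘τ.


σ∘τ: apply τ first, then σ
1 →τ 6 →σ 6
2 →τ 3 →σ 3
3 →τ 5 →σ 5
4 →τ 4 →σ 2
5 →τ 2 →σ 1
6 →τ 1 →σ 4

σ∘τ = [6 3 5 2 1 4]


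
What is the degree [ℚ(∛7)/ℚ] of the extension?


∛7 has minimal polynomial x³ - 7 (irreducible over ℚ since 7 is not a perfect cube)

[ℚ(∛7)/ℚ] = 3


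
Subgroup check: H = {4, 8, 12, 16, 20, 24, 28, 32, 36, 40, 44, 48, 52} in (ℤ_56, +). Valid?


Subgroup test for H = {4, 8, 12, 16, 20, 24, 28, 32, 36, 40, 44, 48, 52} in (ℤ_56, +):
(1) 0 ∈ H? No
(2) Closure: for all a,b ∈ H, (a+b) mod 56 ∈ H? No  [counterexample: 4 + 52 = 0 ∉ H]
(3) Inverses: for all a ∈ H, -a mod 56 ∈ H? Yes

No, H is not a subgroup of ℤ_56


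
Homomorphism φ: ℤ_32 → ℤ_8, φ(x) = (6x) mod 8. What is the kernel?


Kernel = preimage of identity
ker(φ) = {x ∈ ℤ_32 : 6x ≡ 0 (mod 8)}. Since 8 | 32, φ is well-defined. The kernel is the cyclic subgroup ⟨4⟩ of ℤ_32 (order 8), i.e. {0, 4, 8, 12, 16, 20, 24, 28}

ker(φ) = {0, 4, 8, 12, 16, 20, 24, 28}


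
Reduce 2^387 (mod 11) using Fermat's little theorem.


Fermat's little theorem: if p is prime and gcd(a,p)=1, then a^(p-1) ≡ 1 (mod p)
p = 11 is prime, gcd(2,11) = 1
Reduce exponent: 387 mod 10 = 7
So 2^387 ≡ 2^7 (mod 11)
2^7 mod 11 = 7

2^387 ≡ 7 (mod 11)


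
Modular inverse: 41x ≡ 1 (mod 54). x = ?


Use the extended Euclidean algorithm to write 1 = 41·s + 54·t; then s mod 54 is the inverse.
Euclidean algorithm:
  41 = 0·54 + 41
  54 = 1·41 + 13
  41 = 3·13 + 2
  13 = 6·2 + 1
  2 = 2·1 + 0
gcd(41,54) = 1
Back-substitution gives: 41·(-25) + 54·(19) = 1
So 41⁻¹ ≡ -25 ≡ 29 (mod 54)
Check: 41 × 29 = 1189 ≡ 1 (mod 54) ✓

41⁻¹ ≡ 29 (mod 54)


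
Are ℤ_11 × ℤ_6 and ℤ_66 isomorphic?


Comparing ℤ_11 × ℤ_6 and ℤ_66:
gcd(11,6) = 1, so ℤ_11 × ℤ_6 ≅ ℤ_66 (CRT)

Yes, ℤ_11 × ℤ_6 ≅ ℤ_66


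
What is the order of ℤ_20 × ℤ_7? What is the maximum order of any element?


|ℤ_20 × ℤ_7| = 20 × 7 = 140
Max element order = lcm(20,7) = 140
Cyclic? Yes (gcd=1)

|ℤ_20×ℤ_7| = 140, max element order = 140


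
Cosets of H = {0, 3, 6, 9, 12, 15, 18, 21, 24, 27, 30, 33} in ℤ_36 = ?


H = {0, 3, 6, 9, 12, 15, 18, 21, 24, 27, 30, 33}, |H| = 12
Number of cosets = |G|/|H| = 36/12 = 3
0 + H = {0, 3, 6, 9, 12, 15, 18, 21, 24, 27, 30, 33}
1 + H = {1, 4, 7, 10, 13, 16, 19, 22, 25, 28, 31, 34}
2 + H = {2, 5, 8, 11, 14, 17, 20, 23, 26, 29, 32, 35}

Cosets: 0+H={0,3,6,9,12,15,18,21,24,27,30,33}; 1+H={1,4,7,10,13,16,19,22,25,28,31,34}; 2+H={2,5,8,11,14,17,20,23,26,29,32,35}


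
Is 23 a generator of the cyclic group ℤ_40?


g generates ℤ_n iff gcd(g, n) = 1
gcd(23, 40) = 1
Since gcd = 1, 23 is a generator.

Yes, 23 generates ℤ_40


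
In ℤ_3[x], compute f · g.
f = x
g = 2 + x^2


Expand and collect like terms; reduce coefficients mod 3:
x^0: 0·2 = 0 ≡ 0 (mod 3)
x^1: 0·0 + 1·2 = 2 ≡ 2 (mod 3)
x^2: 0·1 + 1·0 = 0 ≡ 0 (mod 3)
x^3: 1·1 = 1 ≡ 1 (mod 3)
Result: 2x + x^3

f · g = 2x + x^3


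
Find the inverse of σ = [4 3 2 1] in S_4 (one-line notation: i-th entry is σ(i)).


To find σ⁻¹, swap domain and range:
σ(1) = 4 → σ⁻¹(4) = 1
σ(2) = 3 → σ⁻¹(3) = 2
σ(3) = 2 → σ⁻¹(2) = 3
σ(4) = 1 → σ⁻¹(1) = 4

σ⁻¹ = [4 3 2 1]


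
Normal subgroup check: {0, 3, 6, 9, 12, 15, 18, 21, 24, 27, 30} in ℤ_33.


H = {0, 3, 6, 9, 12, 15, 18, 21, 24, 27, 30} in ℤ_33
ℤ_33 is abelian; every subgroup of an abelian group is normal

Yes, normal subgroup


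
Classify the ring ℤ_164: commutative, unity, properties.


ℤ_164 is a commutative ring with unity 1; 164 = 2×82 is composite, so 2·82 ≡ 0 gives zero divisors (not an integral domain)
Commutative: Yes
Integral domain: No
Has unity: Yes

ℤ_164: Commutative=Yes, Unity=Yes


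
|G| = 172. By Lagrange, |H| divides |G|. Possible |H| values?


Lagrange's theorem: |H| divides |G|
|G| = 172
Divisors of 172: 1, 2, 4, 43, 86, 172

Possible subgroup orders: {1, 2, 4, 43, 86, 172}


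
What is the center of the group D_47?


Z(G) = {g ∈ G | gx = xg for all x ∈ G}
For odd n, Z(D_n) = {e}: no nontrivial rotation commutes with all reflections

Z(D_47) = {e}


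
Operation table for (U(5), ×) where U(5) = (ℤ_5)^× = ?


Elements: {1, 2, 3, 4}
Operation: multiplication mod 5
Entry (a, b) = (a × b) mod 5

Cayley table:
  | 1 | 2 | 3 | 4
1 | 1 | 2 | 3 | 4
2 | 2 | 4 | 1 | 3
3 | 3 | 1 | 4 | 2
4 | 4 | 3 | 2 | 1


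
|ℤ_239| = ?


ℤ_n has n elements.

|ℤ_239| = 239


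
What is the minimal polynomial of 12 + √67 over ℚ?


Let α = 12 + √67. Then α - 12 = √67, so (α - 12)² = 67, giving α² - 24α + 77 = 0. Degree 2 and α ∉ ℚ, so this is the minimal polynomial.

Minimal polynomial: x² - 24x + 77


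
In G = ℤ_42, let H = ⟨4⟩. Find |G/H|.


|⟨4⟩| = n / gcd(4, 42) = 42 / 2 = 21
H is normal (ℤ_42 is abelian).
|G/H| = |G| / |H| = 42 / 21 = 2

|G/H| = 2


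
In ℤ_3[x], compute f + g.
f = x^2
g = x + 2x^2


Add coefficients mod 3:
x^0: 0 + 0 = 0 (mod 3)
x^1: 0 + 1 = 1 (mod 3)
x^2: 1 + 2 = 0 (mod 3)
Result: x

f + g = x


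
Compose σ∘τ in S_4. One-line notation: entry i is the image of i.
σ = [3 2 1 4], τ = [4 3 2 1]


σ∘τ: apply τ first, then σ
1 →τ 4 →σ 4
2 →τ 3 →σ 1
3 →τ 2 →σ 2
4 →τ 1 →σ 3

σ∘τ = [4 1 2 3]


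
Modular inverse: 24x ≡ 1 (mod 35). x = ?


Use the extended Euclidean algorithm to write 1 = 24·s + 35·t; then s mod 35 is the inverse.
Euclidean algorithm:
  24 = 0·35 + 24
  35 = 1·24 + 11
  24 = 2·11 + 2
  11 = 5·2 + 1
  2 = 2·1 + 0
gcd(24,35) = 1
Back-substitution gives: 24·(-16) + 35·(11) = 1
So 24⁻¹ ≡ -16 ≡ 19 (mod 35)
Check: 24 × 19 = 456 ≡ 1 (mod 35) ✓

24⁻¹ ≡ 19 (mod 35)


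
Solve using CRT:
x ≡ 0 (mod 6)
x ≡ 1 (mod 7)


m₁ = 6, m₂ = 7, gcd = 1, so CRT applies. M = m₁·m₂ = 42
Let M₁ = M/m₁ = 7, M₂ = M/m₂ = 6
Find y₁ ≡ M₁⁻¹ (mod m₁): 7⁻¹ ≡ 1 (mod 6)
Find y₂ ≡ M₂⁻¹ (mod m₂): 6⁻¹ ≡ 6 (mod 7)
x = a₁·M₁·y₁ + a₂·M₂·y₂ = 0·7·1 + 1·6·6 = 36
Reduce mod 42: x ≡ 36
Check: 36 mod 6 = 0 ✓, 36 mod 7 = 1 ✓

x ≡ 36 (mod 42)


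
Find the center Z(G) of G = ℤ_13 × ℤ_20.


Z(G) = {g ∈ G | gx = xg for all x ∈ G}
Direct product of abelian groups is abelian, so Z(G) = G

Z(ℤ_13 × ℤ_20) = ℤ_13 × ℤ_20


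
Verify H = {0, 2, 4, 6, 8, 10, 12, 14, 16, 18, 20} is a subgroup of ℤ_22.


Subgroup test for H = {0, 2, 4, 6, 8, 10, 12, 14, 16, 18, 20} in (ℤ_22, +):
(1) 0 ∈ H? Yes
(2) Closure: for all a,b ∈ H, (a+b) mod 22 ∈ H? Yes
(3) Inverses: for all a ∈ H, -a mod 22 ∈ H? Yes

Yes, H is a subgroup of ℤ_22


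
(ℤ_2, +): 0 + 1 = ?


Operation: addition mod 2
0 + 1 = (a + b) mod 2 with a = 0, b = 1

0 + 1 = 1


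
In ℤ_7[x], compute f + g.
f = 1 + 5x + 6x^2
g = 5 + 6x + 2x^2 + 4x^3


Add coefficients mod 7:
x^0: 1 + 5 = 6 (mod 7)
x^1: 5 + 6 = 4 (mod 7)
x^2: 6 + 2 = 1 (mod 7)
x^3: 0 + 4 = 4 (mod 7)
Result: 6 + 4x + x^2 + 4x^3

f + g = 6 + 4x + x^2 + 4x^3


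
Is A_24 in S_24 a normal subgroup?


H = A_24 in S_24
A_24 has index 2 in S_24, and every subgroup of index 2 is normal

Yes, normal subgroup


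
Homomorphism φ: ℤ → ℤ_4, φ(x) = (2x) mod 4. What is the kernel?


Kernel = preimage of identity
ker(φ) = {x ∈ ℤ : 2x ≡ 0 (mod 4)}. gcd(2,4) = 2, so 2x ≡ 0 (mod 4) ⟺ x ≡ 0 (mod 4/2 = 2). Hence ker(φ) = 2ℤ

ker(φ) = 2ℤ


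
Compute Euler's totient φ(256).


Factor n: 256 = 2^8
φ(n) = n · ∏(1 - 1/p) over distinct primes p | n
φ(256) = 256 · (1 - 1/2) = 128

φ(256) = 128


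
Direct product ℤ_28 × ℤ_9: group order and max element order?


|ℤ_28 × ℤ_9| = 28 × 9 = 252
Max element order = lcm(28,9) = 252
Cyclic? Yes (gcd=1)

|ℤ_28×ℤ_9| = 252, max element order = 252


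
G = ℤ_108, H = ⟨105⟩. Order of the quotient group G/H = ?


|⟨105⟩| = n / gcd(105, 108) = 108 / 3 = 36
H is normal (ℤ_108 is abelian).
|G/H| = |G| / |H| = 108 / 36 = 3

|G/H| = 3


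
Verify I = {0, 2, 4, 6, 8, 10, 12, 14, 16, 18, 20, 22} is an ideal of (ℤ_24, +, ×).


Check ideal conditions for I = {0, 2, 4, 6, 8, 10, 12, 14, 16, 18, 20, 22} in ℤ_24:
(1) I is an additive subgroup? Yes
(2) For r ∈ ℤ_24 and a ∈ I: r·a ∈ I? Yes

Yes, I is an ideal of ℤ_24


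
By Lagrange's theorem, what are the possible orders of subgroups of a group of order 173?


Lagrange's theorem: |H| divides |G|
|G| = 173
Divisors of 173: 1, 173

Possible subgroup orders: {1, 173}


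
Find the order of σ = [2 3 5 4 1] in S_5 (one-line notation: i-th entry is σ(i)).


Cycle decomposition: (1 2 3 5)
Cycle lengths: 4
Order = lcm(4) = 4

ord(σ) = 4


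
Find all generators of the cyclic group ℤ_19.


g generates ℤ_n iff gcd(g,n) = 1
Prime factors of 19: 19
Generators are g ∈ {1,...,18} not divisible by any of these primes.
Generators: {1, 2, 3, 4, 5, 6, 7, 8, 9, 10, 11, 12, 13, 14, 15, 16, 17, 18}
Number of generators = φ(19) = 18

Generators of ℤ_19 = {1, 2, 3, 4, 5, 6, 7, 8, 9, 10, 11, 12, 13, 14, 15, 16, 17, 18}


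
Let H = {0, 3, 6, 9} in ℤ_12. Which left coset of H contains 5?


5 + H = {5 + h (mod 12) : h ∈ H}
5+0=5, 5+3=8, 5+6=11, 5+9=2
5 + H = {2, 5, 8, 11} = 2 + H

5 + H = {2, 5, 8, 11}


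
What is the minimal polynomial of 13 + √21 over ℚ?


Let α = 13 + √21. Then α - 13 = √21, so (α - 13)² = 21, giving α² - 26α + 148 = 0. Degree 2 and α ∉ ℚ, so this is the minimal polynomial.

Minimal polynomial: x² - 26x + 148


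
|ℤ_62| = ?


ℤ_n has n elements.

|ℤ_62| = 62


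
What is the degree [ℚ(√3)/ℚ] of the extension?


√3 has minimal polynomial x² - 3 (irreducible over ℚ since 3 is squarefree)

[ℚ(√3)/ℚ] = 2


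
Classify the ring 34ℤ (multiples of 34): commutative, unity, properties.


34ℤ is a commutative ring under +,× but has no multiplicative identity (1 ∉ 34ℤ); it has no zero divisors, but without unity it is not an integral domain
Commutative: Yes
Integral domain: No
Has unity: No

34ℤ (multiples of 34): Commutative=Yes, Unity=No


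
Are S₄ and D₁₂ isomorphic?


Comparing S₄ and D₁₂:
S₄ has trivial center; D₁₂ has center {e, r⁶}

No, S₄ ≇ D₁₂


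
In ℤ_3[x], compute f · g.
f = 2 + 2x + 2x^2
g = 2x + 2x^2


Expand and collect like terms; reduce coefficients mod 3:
x^0: 2·0 = 0 ≡ 0 (mod 3)
x^1: 2·2 + 2·0 = 4 ≡ 1 (mod 3)
x^2: 2·2 + 2·2 + 2·0 = 8 ≡ 2 (mod 3)
x^3: 2·2 + 2·2 = 8 ≡ 2 (mod 3)
x^4: 2·2 = 4 ≡ 1 (mod 3)
Result: x + 2x^2 + 2x^3 + x^4

f · g = x + 2x^2 + 2x^3 + x^4


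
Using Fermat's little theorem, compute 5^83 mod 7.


Fermat's little theorem: if p is prime and gcd(a,p)=1, then a^(p-1) ≡ 1 (mod p)
p = 7 is prime, gcd(5,7) = 1
Reduce exponent: 83 mod 6 = 5
So 5^83 ≡ 5^5 (mod 7)
5^5 mod 7 = 3

5^83 ≡ 3 (mod 7)


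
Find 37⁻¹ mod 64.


Use the extended Euclidean algorithm to write 1 = 37·s + 64·t; then s mod 64 is the inverse.
Euclidean algorithm:
  37 = 0·64 + 37
  64 = 1·37 + 27
  37 = 1·27 + 10
  27 = 2·10 + 7
  10 = 1·7 + 3
  7 = 2·3 + 1
  3 = 3·1 + 0
gcd(37,64) = 1
Back-substitution gives: 37·(-19) + 64·(11) = 1
So 37⁻¹ ≡ -19 ≡ 45 (mod 64)
Check: 37 × 45 = 1665 ≡ 1 (mod 64) ✓

37⁻¹ ≡ 45 (mod 64)


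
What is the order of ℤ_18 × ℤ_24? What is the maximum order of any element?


|ℤ_18 × ℤ_24| = 18 × 24 = 432
Max element order = lcm(18,24) = 72
Cyclic? No (gcd=6)

|ℤ_18×ℤ_24| = 432, max element order = 72


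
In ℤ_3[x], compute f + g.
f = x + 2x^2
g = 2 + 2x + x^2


Add coefficients mod 3:
x^0: 0 + 2 = 2 (mod 3)
x^1: 1 + 2 = 0 (mod 3)
x^2: 2 + 1 = 0 (mod 3)
Result: 2

f + g = 2


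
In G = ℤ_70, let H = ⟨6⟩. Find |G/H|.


|⟨6⟩| = n / gcd(6, 70) = 70 / 2 = 35
H is normal (ℤ_70 is abelian).
|G/H| = |G| / |H| = 70 / 35 = 2

|G/H| = 2


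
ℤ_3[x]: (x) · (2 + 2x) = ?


Expand and collect like terms; reduce coefficients mod 3:
x^0: 0·2 = 0 ≡ 0 (mod 3)
x^1: 0·2 + 1·2 = 2 ≡ 2 (mod 3)
x^2: 1·2 = 2 ≡ 2 (mod 3)
Result: 2x + 2x^2

f · g = 2x + 2x^2


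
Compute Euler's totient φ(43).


Factor n: 43 = 43
φ(n) = n · ∏(1 - 1/p) over distinct primes p | n
φ(43) = 43 · (1 - 1/43) = 42

φ(43) = 42


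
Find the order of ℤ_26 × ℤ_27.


|A × B| = |A| · |B|
|ℤ_26 × ℤ_27| = 26 × 27 = 702

|ℤ_26 × ℤ_27| = 702


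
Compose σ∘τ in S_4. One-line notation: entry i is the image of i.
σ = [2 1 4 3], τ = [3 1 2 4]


σ∘τ: apply τ first, then σ
1 →τ 3 →σ 4
2 →τ 1 →σ 2
3 →τ 2 →σ 1
4 →τ 4 →σ 3

σ∘τ = [4 2 1 3]


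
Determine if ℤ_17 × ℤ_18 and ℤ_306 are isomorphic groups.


Comparing ℤ_17 × ℤ_18 and ℤ_306:
gcd(17,18) = 1, so ℤ_17 × ℤ_18 ≅ ℤ_306 (CRT)

Yes, ℤ_17 × ℤ_18 ≅ ℤ_306


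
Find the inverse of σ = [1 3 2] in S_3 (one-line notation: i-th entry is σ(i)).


To find σ⁻¹, swap domain and range:
σ(1) = 1 → σ⁻¹(1) = 1
σ(2) = 3 → σ⁻¹(3) = 2
σ(3) = 2 → σ⁻¹(2) = 3

σ⁻¹ = [1 3 2]


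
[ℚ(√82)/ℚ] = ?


√82 has minimal polynomial x² - 82 (irreducible over ℚ since 82 is squarefree)

[ℚ(√82)/ℚ] = 2


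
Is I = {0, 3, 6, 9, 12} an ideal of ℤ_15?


Check ideal conditions for I = {0, 3, 6, 9, 12} in ℤ_15:
(1) I is an additive subgroup? Yes
(2) For r ∈ ℤ_15 and a ∈ I: r·a ∈ I? Yes

Yes, I is an ideal of ℤ_15


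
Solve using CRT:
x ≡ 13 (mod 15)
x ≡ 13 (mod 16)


m₁ = 15, m₂ = 16, gcd = 1, so CRT applies. M = m₁·m₂ = 240
Let M₁ = M/m₁ = 16, M₂ = M/m₂ = 15
Find y₁ ≡ M₁⁻¹ (mod m₁): 16⁻¹ ≡ 1 (mod 15)
Find y₂ ≡ M₂⁻¹ (mod m₂): 15⁻¹ ≡ 15 (mod 16)
x = a₁·M₁·y₁ + a₂·M₂·y₂ = 13·16·1 + 13·15·15 = 3133
Reduce mod 240: x ≡ 13
Check: 13 mod 15 = 13 ✓, 13 mod 16 = 13 ✓

x ≡ 13 (mod 240)


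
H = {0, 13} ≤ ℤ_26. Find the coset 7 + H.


7 + H = {7 + h (mod 26) : h ∈ H}
7+0=7, 7+13=20

7 + H = {7, 20}


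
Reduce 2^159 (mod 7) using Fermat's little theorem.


Fermat's little theorem: if p is prime and gcd(a,p)=1, then a^(p-1) ≡ 1 (mod p)
p = 7 is prime, gcd(2,7) = 1
Reduce exponent: 159 mod 6 = 3
So 2^159 ≡ 2^3 (mod 7)
2^3 mod 7 = 1

2^159 ≡ 1 (mod 7)


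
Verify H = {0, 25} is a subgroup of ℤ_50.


Subgroup test for H = {0, 25} in (ℤ_50, +):
(1) 0 ∈ H? Yes
(2) Closure: for all a,b ∈ H, (a+b) mod 50 ∈ H? Yes
(3) Inverses: for all a ∈ H, -a mod 50 ∈ H? Yes

Yes, H is a subgroup of ℤ_50


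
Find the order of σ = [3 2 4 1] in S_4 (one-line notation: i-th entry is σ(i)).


Cycle decomposition: (1 3 4)
Cycle lengths: 3
Order = lcm(3) = 3

ord(σ) = 3


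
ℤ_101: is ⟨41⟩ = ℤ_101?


g generates ℤ_n iff gcd(g, n) = 1
gcd(41, 101) = 1
Since gcd = 1, 41 is a generator.

Yes, 41 generates ℤ_101


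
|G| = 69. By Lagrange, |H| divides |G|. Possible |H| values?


Lagrange's theorem: |H| divides |G|
|G| = 69
Divisors of 69: 1, 3, 23, 69

Possible subgroup orders: {1, 3, 23, 69}


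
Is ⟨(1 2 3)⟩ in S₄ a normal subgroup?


H = ⟨(1 2 3)⟩ in S₄
(1 4)(1 2 3)(1 4)⁻¹ = (4 2 3) ∉ ⟨(1 2 3)⟩

No, not a normal subgroup


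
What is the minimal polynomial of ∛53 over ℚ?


∛53 satisfies x³ - 53 = 0, irreducible over ℚ (no rational root; 53 is not a perfect cube)

Minimal polynomial: x³ - 53


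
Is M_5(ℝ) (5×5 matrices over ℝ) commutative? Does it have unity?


Matrix multiplication is non-commutative for n ≥ 2; the identity matrix I is the unity; singular matrices give zero divisors, so not an integral domain
Commutative: No
Integral domain: No
Has unity: Yes

M_5(ℝ) (5×5 matrices over ℝ): Commutative=No, Unity=Yes


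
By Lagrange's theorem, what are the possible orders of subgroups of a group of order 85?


Lagrange's theorem: |H| divides |G|
|G| = 85
Divisors of 85: 1, 5, 17, 85

Possible subgroup orders: {1, 5, 17, 85}


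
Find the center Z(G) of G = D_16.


Z(G) = {g ∈ G | gx = xg for all x ∈ G}
For even n, Z(D_n) = {e, r^(n/2)}: the 180° rotation r^8 commutes with every reflection and rotation

Z(D_16) = {e, r^8}


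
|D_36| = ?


|D_n| = 2n (n rotations and n reflections)
|D_36| = 2×36 = 72

|D_36| = 72


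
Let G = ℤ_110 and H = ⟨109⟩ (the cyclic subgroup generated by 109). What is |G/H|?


|⟨109⟩| = n / gcd(109, 110) = 110 / 1 = 110
H is normal (ℤ_110 is abelian).
|G/H| = |G| / |H| = 110 / 110 = 1

|G/H| = 1


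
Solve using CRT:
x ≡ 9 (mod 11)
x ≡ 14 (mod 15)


m₁ = 11, m₂ = 15, gcd = 1, so CRT applies. M = m₁·m₂ = 165
Let M₁ = M/m₁ = 15, M₂ = M/m₂ = 11
Find y₁ ≡ M₁⁻¹ (mod m₁): 15⁻¹ ≡ 3 (mod 11)
Find y₂ ≡ M₂⁻¹ (mod m₂): 11⁻¹ ≡ 11 (mod 15)
x = a₁·M₁·y₁ + a₂·M₂·y₂ = 9·15·3 + 14·11·11 = 2099
Reduce mod 165: x ≡ 119
Check: 119 mod 11 = 9 ✓, 119 mod 15 = 14 ✓

x ≡ 119 (mod 165)


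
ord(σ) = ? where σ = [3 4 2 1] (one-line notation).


Cycle decomposition: (1 3 2 4)
Cycle lengths: 4
Order = lcm(4) = 4

ord(σ) = 4


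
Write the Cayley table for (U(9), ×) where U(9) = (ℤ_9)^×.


Elements: {1, 2, 4, 5, 7, 8}
Operation: multiplication mod 9
Entry (a, b) = (a × b) mod 9

Cayley table:
  | 1 | 2 | 4 | 5 | 7 | 8
1 | 1 | 2 | 4 | 5 | 7 | 8
2 | 2 | 4 | 8 | 1 | 5 | 7
4 | 4 | 8 | 7 | 2 | 1 | 5
5 | 5 | 1 | 2 | 7 | 8 | 4
7 | 7 | 5 | 1 | 8 | 4 | 2
8 | 8 | 7 | 5 | 4 | 2 | 1
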